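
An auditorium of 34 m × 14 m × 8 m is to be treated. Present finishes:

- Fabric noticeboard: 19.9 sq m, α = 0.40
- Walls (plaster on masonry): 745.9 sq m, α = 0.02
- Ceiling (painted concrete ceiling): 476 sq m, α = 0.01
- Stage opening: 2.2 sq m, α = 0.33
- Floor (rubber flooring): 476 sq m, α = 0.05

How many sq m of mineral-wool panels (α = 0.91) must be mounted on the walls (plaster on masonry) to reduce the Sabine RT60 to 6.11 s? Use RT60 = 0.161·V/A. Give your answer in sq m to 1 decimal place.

54.1

Summing Sᵢαᵢ: 7.960 + 14.918 + 4.760 + 0.726 + 23.800 → A₁ = 52.164 sabins.
V = 3808 m³. Target absorption A₂ = 0.161 × 3808 / 6.11 = 100.342 sabins.
ΔA needed = 100.342 − 52.164 = 48.178 sabins.
Net gain per sq m: Δα = 0.91 − 0.02 = 0.89.
Panel area = 48.178 / 0.89 = 54.1 sq m.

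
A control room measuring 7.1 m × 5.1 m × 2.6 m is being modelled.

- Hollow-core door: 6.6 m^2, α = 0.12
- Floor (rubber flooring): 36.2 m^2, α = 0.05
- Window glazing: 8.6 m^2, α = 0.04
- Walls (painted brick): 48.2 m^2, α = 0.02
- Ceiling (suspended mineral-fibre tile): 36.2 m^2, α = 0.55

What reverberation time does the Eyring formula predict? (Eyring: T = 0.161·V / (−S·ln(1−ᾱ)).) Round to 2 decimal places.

0.58 sec

Total surface area S = 6.6 + 36.2 + 8.6 + 48.2 + 36.2 = 135.8 m^2.
Absorption A = 6.6×0.12 + 36.2×0.05 + 8.6×0.04 + 48.2×0.02 + 36.2×0.55 = 23.820 sabins.
Mean coefficient ᾱ = A/S = 0.1754.
Eyring denominator: −S ln(1−ᾱ) = 26.190.
V = 7.1 × 5.1 × 2.6 = 94.146 m³.
T = 0.161·V/[−S·ln(1−ᾱ)] = 0.161·94.146/26.190 = 0.58 s.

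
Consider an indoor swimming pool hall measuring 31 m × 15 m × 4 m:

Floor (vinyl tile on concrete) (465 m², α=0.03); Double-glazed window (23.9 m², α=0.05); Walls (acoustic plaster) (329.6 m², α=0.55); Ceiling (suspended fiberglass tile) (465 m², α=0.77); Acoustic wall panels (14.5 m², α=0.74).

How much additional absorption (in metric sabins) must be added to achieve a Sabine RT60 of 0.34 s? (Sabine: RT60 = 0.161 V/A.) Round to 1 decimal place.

Equivalent absorption area: A₁ = 465*0.03 + 23.9*0.05 + 329.6*0.55 + 465*0.77 + 14.5*0.74 = 565.205 m².
V = 1860 m³. Required absorption A₂ = 0.161 × 1860 / 0.34 = 880.765 sabins.
ΔA = A₂ − A₁ = 880.765 − 565.205 = 315.6 sabins.

315.6 sabins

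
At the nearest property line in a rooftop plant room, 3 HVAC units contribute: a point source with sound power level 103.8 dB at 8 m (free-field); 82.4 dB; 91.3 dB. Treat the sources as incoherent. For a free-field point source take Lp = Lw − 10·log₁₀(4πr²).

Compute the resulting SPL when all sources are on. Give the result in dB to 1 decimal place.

91.9 dB

Source at 8 m: Lp = 103.8 − 10·log₁₀(4π·8²) = 103.8 − 10·log₁₀(804.248) = 74.7 dB.
Σ 10^(Lᵢ/10) = 1.552e+09.
Back to dB: 10·log₁₀ Σ = 91.9 dB.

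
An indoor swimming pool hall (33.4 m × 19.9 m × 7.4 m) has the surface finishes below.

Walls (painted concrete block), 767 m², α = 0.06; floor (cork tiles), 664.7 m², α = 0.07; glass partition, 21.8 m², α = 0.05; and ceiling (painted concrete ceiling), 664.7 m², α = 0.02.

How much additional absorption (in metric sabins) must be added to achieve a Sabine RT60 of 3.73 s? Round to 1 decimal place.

105.4 sabins

Total absorption A₁ = 767×0.06 + 664.7×0.07 + 21.8×0.05 + 664.7×0.02
  = 46.020 + 46.529 + 1.090 + 13.294 = 106.933 m² sabins.
For T = 3.73 s, need A₂ = 0.161·V/T = 0.161·4918.484/3.73 = 212.299 sabins.
ΔA = A₂ − A₁ = 212.299 − 106.933 = 105.4 sabins.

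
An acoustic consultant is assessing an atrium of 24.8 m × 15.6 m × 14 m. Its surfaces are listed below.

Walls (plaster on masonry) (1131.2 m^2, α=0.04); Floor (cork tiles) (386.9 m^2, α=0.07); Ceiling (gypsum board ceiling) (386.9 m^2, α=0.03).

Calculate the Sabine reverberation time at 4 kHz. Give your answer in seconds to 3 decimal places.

Equivalent absorption area: A = 1131.2·0.04 + 386.9·0.07 + 386.9·0.03 = 83.938 m^2.
Room volume: 5416.32 m³.
T = 0.161 V/A = 0.161·5416.32/83.938 = 10.389 s.

10.389 sec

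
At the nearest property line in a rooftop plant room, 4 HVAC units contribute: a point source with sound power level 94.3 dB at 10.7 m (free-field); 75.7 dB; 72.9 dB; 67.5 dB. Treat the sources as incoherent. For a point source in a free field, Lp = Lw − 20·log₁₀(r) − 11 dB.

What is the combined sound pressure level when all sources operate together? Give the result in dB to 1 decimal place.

78.1 dB

Source at 10.7 m: Lp = 94.3 − 20·log₁₀(10.7) − 11 = 62.7 dB.
Sum in the linear (power) domain: Σ 10^(Lᵢ/10) = 10^(62.7/10) + 10^(75.7/10) + 10^(72.9/10) + 10^(67.5/10) = 6.414e+07.
Combined level = 10 log₁₀(6.414e+07) = 78.1 dB.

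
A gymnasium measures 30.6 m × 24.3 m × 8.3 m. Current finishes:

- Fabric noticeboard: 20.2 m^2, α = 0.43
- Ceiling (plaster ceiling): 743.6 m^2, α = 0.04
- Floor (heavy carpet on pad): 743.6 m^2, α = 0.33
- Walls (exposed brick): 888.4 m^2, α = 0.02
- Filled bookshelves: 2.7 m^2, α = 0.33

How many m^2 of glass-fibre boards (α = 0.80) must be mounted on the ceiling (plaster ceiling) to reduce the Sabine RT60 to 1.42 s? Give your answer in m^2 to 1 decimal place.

522.7

Summing Sᵢαᵢ: 8.686 + 29.744 + 245.388 + 17.768 + 0.891 → A₁ = 302.477 sabins.
Required A₂ = 0.161·6171.714/1.42 = 699.751 sabins.
ΔA needed = 699.751 − 302.477 = 397.274 sabins.
Each m^2 of panel replacing the ceiling (plaster ceiling) adds (0.80 − 0.04) = 0.76 sabins.
Panel area = 397.274 / 0.76 = 522.7 m^2.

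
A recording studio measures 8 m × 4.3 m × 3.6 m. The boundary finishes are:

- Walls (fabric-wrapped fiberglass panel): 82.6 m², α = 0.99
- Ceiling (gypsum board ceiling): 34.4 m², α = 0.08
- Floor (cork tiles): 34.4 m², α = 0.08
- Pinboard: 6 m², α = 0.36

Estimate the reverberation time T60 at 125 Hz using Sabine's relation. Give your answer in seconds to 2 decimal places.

Summing Sᵢαᵢ: 81.774 + 2.752 + 2.752 + 2.160 → A = 89.438 sabins.
Volume V = 8 × 4.3 × 3.6 = 123.84 m³.
Sabine: RT60 = 0.161 × 123.84 / 89.438 = 0.22 s.

0.22 sec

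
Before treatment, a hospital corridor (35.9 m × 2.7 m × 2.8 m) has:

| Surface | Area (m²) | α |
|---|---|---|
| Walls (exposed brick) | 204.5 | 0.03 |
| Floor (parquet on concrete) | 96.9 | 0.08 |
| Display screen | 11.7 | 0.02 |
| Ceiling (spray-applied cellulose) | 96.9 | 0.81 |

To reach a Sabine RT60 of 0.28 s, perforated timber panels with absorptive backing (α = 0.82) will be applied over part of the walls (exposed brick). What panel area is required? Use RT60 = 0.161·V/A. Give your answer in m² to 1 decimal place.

Summing Sᵢαᵢ: 6.135 + 7.752 + 0.234 + 78.489 → A₁ = 92.610 sabins.
Required A₂ = 0.161·271.404/0.28 = 156.057 sabins.
ΔA needed = 156.057 − 92.610 = 63.447 sabins.
Each m² of panel replacing the walls (exposed brick) adds (0.82 − 0.03) = 0.79 sabins.
Area = ΔA/Δα = 63.447/0.79 = 80.3 m².

80.3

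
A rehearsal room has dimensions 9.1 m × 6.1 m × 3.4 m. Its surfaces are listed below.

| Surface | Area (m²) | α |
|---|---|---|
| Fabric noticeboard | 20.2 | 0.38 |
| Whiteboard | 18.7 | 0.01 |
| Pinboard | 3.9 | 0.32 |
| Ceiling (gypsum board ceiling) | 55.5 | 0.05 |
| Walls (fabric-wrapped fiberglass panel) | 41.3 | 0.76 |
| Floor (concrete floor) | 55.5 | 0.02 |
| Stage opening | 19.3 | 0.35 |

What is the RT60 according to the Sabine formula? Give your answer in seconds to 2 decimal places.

0.59 s

A = Σ Sᵢαᵢ = 20.2×0.38 + 18.7×0.01 + 3.9×0.32 + 55.5×0.05 + 41.3×0.76 + 55.5×0.02 + 19.3×0.35 = 51.139 sabins.
Room volume: 188.734 m³.
Sabine: RT60 = 0.161 × 188.734 / 51.139 = 0.59 s.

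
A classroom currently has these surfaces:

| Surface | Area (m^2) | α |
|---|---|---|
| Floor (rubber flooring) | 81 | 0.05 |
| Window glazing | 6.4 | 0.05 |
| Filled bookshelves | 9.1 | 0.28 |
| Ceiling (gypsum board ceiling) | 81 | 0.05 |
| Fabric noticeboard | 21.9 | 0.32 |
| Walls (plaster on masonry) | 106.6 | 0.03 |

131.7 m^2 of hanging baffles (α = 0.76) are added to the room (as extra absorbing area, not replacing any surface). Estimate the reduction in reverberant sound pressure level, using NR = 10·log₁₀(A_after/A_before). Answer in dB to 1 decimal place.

Total absorption A_before = 81·0.05 + 6.4·0.05 + 9.1·0.28 + 81·0.05 + 21.9·0.32 + 106.6·0.03
  = 4.050 + 0.320 + 2.548 + 4.050 + 7.008 + 3.198 = 21.174 m^2 sabins.
Treatment contributes 131.7·0.76 = 100.092 sabins.
A_after = 21.174 + 100.092 = 121.266 sabins.
Reduction = 10 log₁₀(A_after/A_before) = 10 log₁₀(5.7271) = 7.6 dB.

7.6 dB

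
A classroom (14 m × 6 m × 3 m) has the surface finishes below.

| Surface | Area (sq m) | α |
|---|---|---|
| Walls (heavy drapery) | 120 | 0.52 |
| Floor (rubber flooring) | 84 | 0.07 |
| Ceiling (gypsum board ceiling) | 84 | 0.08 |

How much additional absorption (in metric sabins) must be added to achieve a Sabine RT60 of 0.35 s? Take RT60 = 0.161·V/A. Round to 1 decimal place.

Summing Sᵢαᵢ: 62.400 + 5.880 + 6.720 → A₁ = 75.000 sabins.
For T = 0.35 s, need A₂ = 0.161·V/T = 0.161·252/0.35 = 115.920 sabins.
Additional absorption ΔA = 115.920 − 75.000 = 40.9 sabins.

40.9 sabins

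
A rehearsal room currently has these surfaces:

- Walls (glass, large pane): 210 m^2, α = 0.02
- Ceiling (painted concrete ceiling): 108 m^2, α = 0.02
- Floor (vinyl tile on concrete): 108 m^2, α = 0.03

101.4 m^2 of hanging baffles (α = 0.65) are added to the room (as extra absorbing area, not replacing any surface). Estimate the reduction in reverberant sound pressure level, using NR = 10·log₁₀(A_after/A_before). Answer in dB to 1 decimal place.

A_before = Σ Sᵢαᵢ = 210·0.02 + 108·0.02 + 108·0.03 = 9.600 sabins.
Treatment contributes 101.4·0.65 = 65.910 sabins.
New total A_after = 75.510 sabins.
NR = 10·log₁₀(75.510/9.600) = 9.0 dB.

9.0 dB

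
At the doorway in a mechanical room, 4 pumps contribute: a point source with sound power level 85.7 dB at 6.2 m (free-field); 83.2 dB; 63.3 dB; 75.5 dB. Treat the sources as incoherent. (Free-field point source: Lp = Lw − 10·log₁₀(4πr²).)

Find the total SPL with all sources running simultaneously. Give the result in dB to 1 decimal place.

83.9 dB

Source at 6.2 m: Lp = 85.7 − 10·log₁₀(4π·6.2²) = 85.7 − 10·log₁₀(483.051) = 58.9 dB.
Converting to relative power and adding: 10^(58.9/10) + 10^(83.2/10) + 10^(63.3/10) + 10^(75.5/10) = 2.473e+08.
L_total = 10·log₁₀(2.473e+08) = 83.9 dB.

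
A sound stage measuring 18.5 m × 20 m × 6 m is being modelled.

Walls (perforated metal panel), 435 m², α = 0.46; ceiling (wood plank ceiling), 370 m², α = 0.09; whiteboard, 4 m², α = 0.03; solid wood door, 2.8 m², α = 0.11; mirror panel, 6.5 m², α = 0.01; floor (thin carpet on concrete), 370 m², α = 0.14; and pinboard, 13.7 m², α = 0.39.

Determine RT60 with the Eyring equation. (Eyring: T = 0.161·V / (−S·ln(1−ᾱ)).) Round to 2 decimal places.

Total surface area S = 435 + 370 + 4 + 2.8 + 6.5 + 370 + 13.7 = 1202.0 m².
Absorption A = 435×0.46 + 370×0.09 + 4×0.03 + 2.8×0.11 + 6.5×0.01 + 370×0.14 + 13.7×0.39 = 291.036 sabins.
Mean coefficient ᾱ = A/S = 0.2421.
Eyring denominator: −S ln(1−ᾱ) = 333.199.
V = 18.5 × 20 × 6 = 2220 m³.
RT60 = 0.161 × 2220 / 333.199 = 1.07 s.

1.07 seconds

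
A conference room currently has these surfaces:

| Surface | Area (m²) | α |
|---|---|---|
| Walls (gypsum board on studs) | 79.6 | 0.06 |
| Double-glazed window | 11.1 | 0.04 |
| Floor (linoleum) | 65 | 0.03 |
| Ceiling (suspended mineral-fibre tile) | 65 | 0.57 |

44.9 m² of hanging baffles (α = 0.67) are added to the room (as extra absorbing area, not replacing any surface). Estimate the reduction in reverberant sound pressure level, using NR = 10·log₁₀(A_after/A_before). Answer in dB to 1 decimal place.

2.3 dB

Total absorption A_before = 79.6×0.06 + 11.1×0.04 + 65×0.03 + 65×0.57
  = 4.776 + 0.444 + 1.950 + 37.050 = 44.220 m² sabins.
Treatment contributes 44.9·0.67 = 30.083 sabins.
New total A_after = 74.303 sabins.
Reduction = 10 log₁₀(A_after/A_before) = 10 log₁₀(1.6803) = 2.3 dB.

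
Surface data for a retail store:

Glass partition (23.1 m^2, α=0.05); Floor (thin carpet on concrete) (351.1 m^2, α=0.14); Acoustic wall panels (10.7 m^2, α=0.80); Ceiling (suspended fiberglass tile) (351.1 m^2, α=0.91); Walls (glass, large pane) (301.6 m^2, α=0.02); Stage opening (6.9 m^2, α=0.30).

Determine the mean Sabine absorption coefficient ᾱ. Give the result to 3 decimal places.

S = Σ Sᵢ = 23.1 + 351.1 + 10.7 + 351.1 + 301.6 + 6.9 = 1044.5 m^2.
A = 23.1·0.05 + 351.1·0.14 + 10.7·0.80 + 351.1·0.91 + 301.6·0.02 + 6.9·0.30 = 386.472 sabins.
ᾱ = 386.472 / 1044.5 = 0.370.

0.370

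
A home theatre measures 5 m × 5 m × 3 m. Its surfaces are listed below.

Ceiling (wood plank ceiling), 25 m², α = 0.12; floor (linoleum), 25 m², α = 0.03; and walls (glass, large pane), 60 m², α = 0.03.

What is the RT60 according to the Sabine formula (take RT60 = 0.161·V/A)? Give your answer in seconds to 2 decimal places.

Equivalent absorption area: A = 25·0.12 + 25·0.03 + 60·0.03 = 5.550 m².
Volume V = 5 × 5 × 3 = 75 m³.
Sabine: RT60 = 0.161 × 75 / 5.550 = 2.18 s.

2.18 seconds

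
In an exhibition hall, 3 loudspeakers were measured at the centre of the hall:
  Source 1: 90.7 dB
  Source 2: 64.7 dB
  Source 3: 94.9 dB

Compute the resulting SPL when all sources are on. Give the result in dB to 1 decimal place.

Converting to relative power and adding: 10^(90.7/10) + 10^(64.7/10) + 10^(94.9/10) = 4.268e+09.
Combined level = 10 log₁₀(4.268e+09) = 96.3 dB.

96.3 dB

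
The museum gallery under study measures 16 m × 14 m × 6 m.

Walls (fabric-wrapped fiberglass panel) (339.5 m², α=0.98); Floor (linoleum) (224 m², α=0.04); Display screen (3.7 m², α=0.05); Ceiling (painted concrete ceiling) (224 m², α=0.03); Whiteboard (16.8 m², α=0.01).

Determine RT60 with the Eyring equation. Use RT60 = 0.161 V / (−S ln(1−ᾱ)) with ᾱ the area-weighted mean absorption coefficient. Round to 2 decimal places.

S = Σ Sᵢ = 808.0 m².
Absorption A = 339.5·0.98 + 224·0.04 + 3.7·0.05 + 224·0.03 + 16.8·0.01 = 348.743 sabins.
ᾱ = 348.743 / 808.0 = 0.4316.
−S·ln(1−ᾱ) = −808.0 × ln(1 − 0.4316) = 456.463.
V = 16 × 14 × 6 = 1344 m³.
RT60 = 0.161 × 1344 / 456.463 = 0.47 s.

0.47 seconds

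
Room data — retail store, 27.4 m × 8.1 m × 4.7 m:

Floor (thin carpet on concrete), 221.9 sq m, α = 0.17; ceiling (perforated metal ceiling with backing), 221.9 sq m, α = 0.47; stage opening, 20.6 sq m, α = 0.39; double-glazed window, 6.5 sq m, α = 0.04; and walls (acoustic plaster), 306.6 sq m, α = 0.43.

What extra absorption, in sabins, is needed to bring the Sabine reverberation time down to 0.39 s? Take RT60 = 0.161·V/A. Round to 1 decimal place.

148.5 sabins

Summing Sᵢαᵢ: 37.723 + 104.293 + 8.034 + 0.260 + 131.838 → A₁ = 282.148 sabins.
For T = 0.39 s, need A₂ = 0.161·V/T = 0.161·1043.118/0.39 = 430.621 sabins.
Shortfall: 430.621 − 282.148 = 148.5 sabins.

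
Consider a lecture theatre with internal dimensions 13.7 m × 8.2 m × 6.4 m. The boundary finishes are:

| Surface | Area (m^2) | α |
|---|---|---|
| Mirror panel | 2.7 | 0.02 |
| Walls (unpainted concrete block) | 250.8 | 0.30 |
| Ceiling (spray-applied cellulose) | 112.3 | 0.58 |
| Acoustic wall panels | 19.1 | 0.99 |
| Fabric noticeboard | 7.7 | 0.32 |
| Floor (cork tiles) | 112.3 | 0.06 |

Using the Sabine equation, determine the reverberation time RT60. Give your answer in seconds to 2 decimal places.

Total absorption A = 2.7*0.02 + 250.8*0.30 + 112.3*0.58 + 19.1*0.99 + 7.7*0.32 + 112.3*0.06
  = 0.054 + 75.240 + 65.134 + 18.909 + 2.464 + 6.738 = 168.539 m^2 sabins.
V = 13.7·8.2·6.4 = 718.976 m³.
RT60 = 0.161 · V / A = 0.161 × 718.976 / 168.539 = 0.69 s.

0.69 s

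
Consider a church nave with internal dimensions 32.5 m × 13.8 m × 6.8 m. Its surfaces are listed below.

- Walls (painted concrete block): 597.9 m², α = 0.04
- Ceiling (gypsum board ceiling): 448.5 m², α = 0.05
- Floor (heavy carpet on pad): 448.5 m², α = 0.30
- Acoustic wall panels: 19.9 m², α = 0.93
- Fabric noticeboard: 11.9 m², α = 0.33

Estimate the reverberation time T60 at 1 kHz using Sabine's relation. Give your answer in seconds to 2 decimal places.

2.41 sec

Summing Sᵢαᵢ: 23.916 + 22.425 + 134.550 + 18.507 + 3.927 → A = 203.325 sabins.
Volume V = 32.5 × 13.8 × 6.8 = 3049.8 m³.
Sabine: RT60 = 0.161 × 3049.8 / 203.325 = 2.41 s.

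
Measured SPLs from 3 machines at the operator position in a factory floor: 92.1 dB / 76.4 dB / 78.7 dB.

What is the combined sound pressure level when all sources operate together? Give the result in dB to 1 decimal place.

Converting to relative power and adding: 10^(92.1/10) + 10^(76.4/10) + 10^(78.7/10) = 1.74e+09.
Back to dB: 10·log₁₀ Σ = 92.4 dB.

92.4 dB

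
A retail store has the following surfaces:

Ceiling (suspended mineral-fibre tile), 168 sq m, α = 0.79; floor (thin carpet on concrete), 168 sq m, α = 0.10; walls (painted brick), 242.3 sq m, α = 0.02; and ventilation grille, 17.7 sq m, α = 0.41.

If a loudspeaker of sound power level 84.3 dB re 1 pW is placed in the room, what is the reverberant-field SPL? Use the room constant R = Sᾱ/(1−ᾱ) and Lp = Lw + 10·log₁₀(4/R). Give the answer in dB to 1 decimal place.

Σ(Sᵢαᵢ) = 168×0.79 + 168×0.10 + 242.3×0.02 + 17.7×0.41 = 161.623; total area S = 596.0 sq m.
ᾱ = 0.2712, so room constant R = A/(1−ᾱ) = 221.766 sq m.
Lp = 84.3 + 10·log₁₀(4/221.766) = 84.3 + (-17.44) = 66.9 dB.

66.9 dB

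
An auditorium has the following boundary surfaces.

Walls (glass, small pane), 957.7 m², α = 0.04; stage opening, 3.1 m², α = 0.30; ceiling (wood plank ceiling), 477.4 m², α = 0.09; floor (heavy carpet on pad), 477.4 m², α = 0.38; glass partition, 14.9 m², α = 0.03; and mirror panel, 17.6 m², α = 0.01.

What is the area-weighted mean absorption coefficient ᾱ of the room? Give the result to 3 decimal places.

0.136

Total surface area S = 1948.1 m².
Weighted sum Σ Sα = 264.239.
ᾱ = 264.239 / 1948.1 = 0.136.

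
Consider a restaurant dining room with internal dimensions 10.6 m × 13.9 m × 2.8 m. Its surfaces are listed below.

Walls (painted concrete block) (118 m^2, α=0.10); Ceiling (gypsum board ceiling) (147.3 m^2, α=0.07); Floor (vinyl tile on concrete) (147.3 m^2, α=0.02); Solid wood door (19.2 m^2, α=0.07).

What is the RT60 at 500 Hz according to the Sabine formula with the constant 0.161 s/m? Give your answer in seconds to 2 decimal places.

Total absorption A = 118·0.10 + 147.3·0.07 + 147.3·0.02 + 19.2·0.07
  = 11.800 + 10.311 + 2.946 + 1.344 = 26.401 m^2 sabins.
Room volume: 412.552 m³.
T = 0.161 V/A = 0.161·412.552/26.401 = 2.52 s.

2.52 seconds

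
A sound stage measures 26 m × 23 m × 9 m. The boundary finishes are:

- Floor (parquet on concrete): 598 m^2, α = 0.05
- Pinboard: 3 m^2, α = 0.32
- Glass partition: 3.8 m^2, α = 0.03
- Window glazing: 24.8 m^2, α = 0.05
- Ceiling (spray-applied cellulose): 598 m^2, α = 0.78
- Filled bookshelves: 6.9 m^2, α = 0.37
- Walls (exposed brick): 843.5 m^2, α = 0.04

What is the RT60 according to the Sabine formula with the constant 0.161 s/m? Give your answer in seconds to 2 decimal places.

1.62 seconds

Summing Sᵢαᵢ: 29.900 + 0.960 + 0.114 + 1.240 + 466.440 + 2.553 + 33.740 → A = 534.947 sabins.
V = 26·23·9 = 5382 m³.
T = 0.161 V/A = 0.161·5382/534.947 = 1.62 s.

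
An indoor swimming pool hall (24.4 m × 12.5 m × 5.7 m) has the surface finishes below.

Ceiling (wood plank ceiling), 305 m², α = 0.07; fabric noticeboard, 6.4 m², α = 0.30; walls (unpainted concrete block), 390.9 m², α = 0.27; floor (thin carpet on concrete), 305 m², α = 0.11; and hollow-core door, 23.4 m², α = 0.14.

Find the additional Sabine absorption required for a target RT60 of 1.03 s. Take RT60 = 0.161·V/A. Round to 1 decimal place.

106.1 sabins

Summing Sᵢαᵢ: 21.350 + 1.920 + 105.543 + 33.550 + 3.276 → A₁ = 165.639 sabins.
V = 1738.5 m³. Required absorption A₂ = 0.161 × 1738.5 / 1.03 = 271.746 sabins.
ΔA = A₂ − A₁ = 271.746 − 165.639 = 106.1 sabins.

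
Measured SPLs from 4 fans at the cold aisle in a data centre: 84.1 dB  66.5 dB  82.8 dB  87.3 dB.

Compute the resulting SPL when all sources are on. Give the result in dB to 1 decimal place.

Sum in the linear (power) domain: Σ 10^(Lᵢ/10) = 10^(84.1/10) + 10^(66.5/10) + 10^(82.8/10) + 10^(87.3/10) = 9.891e+08.
Combined level = 10 log₁₀(9.891e+08) = 90.0 dB.

90.0 dB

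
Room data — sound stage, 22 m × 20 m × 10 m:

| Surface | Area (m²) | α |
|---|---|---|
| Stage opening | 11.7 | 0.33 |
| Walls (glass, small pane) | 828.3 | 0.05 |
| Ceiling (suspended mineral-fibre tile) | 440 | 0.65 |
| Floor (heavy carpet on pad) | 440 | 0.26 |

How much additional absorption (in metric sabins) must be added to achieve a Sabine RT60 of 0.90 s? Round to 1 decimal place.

341.4 sabins

A₁ = Σ Sᵢαᵢ = 11.7×0.33 + 828.3×0.05 + 440×0.65 + 440×0.26 = 445.676 sabins.
Target A₂ = 0.161·4400/0.90 = 787.111 sabins (V = 4400 m³).
Shortfall: 787.111 − 445.676 = 341.4 sabins.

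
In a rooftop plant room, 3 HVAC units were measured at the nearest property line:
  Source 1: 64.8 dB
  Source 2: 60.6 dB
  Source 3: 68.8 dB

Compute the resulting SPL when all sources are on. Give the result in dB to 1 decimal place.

Converting to relative power and adding: 10^(64.8/10) + 10^(60.6/10) + 10^(68.8/10) = 1.175e+07.
L_total = 10·log₁₀(1.175e+07) = 70.7 dB.

70.7 dB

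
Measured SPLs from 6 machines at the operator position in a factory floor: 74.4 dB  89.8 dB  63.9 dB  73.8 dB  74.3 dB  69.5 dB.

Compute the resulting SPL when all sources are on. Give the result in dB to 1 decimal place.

Converting to relative power and adding: 10^(74.4/10) + 10^(89.8/10) + 10^(63.9/10) + 10^(73.8/10) + 10^(74.3/10) + 10^(69.5/10) = 1.045e+09.
L_total = 10·log₁₀(1.045e+09) = 90.2 dB.

90.2 dB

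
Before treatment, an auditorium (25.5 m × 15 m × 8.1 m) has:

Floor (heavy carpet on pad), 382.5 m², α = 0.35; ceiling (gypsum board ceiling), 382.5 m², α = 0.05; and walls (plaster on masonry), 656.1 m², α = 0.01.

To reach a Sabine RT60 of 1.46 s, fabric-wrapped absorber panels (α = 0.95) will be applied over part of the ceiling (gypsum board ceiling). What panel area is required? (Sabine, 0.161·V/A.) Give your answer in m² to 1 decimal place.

202.3

Total absorption A₁ = 382.5*0.35 + 382.5*0.05 + 656.1*0.01
  = 133.875 + 19.125 + 6.561 = 159.561 m² sabins.
V = 3098.25 m³. Target absorption A₂ = 0.161 × 3098.25 / 1.46 = 341.656 sabins.
ΔA needed = 341.656 − 159.561 = 182.095 sabins.
Net gain per m²: Δα = 0.95 − 0.05 = 0.90.
Area = ΔA/Δα = 182.095/0.90 = 202.3 m².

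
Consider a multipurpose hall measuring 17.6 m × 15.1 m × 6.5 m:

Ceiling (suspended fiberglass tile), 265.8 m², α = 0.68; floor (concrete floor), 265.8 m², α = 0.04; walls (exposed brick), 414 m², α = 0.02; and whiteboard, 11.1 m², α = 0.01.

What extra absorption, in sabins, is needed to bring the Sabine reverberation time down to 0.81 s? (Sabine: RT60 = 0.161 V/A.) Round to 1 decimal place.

143.6 sabins

Summing Sᵢαᵢ: 180.744 + 10.632 + 8.280 + 0.111 → A₁ = 199.767 sabins.
For T = 0.81 s, need A₂ = 0.161·V/T = 0.161·1727.44/0.81 = 343.355 sabins.
Additional absorption ΔA = 343.355 − 199.767 = 143.6 sabins.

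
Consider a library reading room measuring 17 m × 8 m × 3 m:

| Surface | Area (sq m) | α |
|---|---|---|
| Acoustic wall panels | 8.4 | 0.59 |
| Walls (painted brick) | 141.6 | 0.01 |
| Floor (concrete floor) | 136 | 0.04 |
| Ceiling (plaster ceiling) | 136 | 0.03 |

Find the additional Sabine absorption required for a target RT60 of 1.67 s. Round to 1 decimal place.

Summing Sᵢαᵢ: 4.956 + 1.416 + 5.440 + 4.080 → A₁ = 15.892 sabins.
V = 408 m³. Required absorption A₂ = 0.161 × 408 / 1.67 = 39.334 sabins.
Shortfall: 39.334 − 15.892 = 23.4 sabins.

23.4 sabins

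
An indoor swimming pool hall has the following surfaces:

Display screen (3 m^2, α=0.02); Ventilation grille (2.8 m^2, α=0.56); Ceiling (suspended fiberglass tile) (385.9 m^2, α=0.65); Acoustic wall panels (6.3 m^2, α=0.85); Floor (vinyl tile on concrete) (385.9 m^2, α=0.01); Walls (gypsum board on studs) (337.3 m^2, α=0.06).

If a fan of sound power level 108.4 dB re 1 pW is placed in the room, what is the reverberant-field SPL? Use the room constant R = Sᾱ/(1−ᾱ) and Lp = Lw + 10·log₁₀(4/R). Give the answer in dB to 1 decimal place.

Σ(Sᵢαᵢ) = 3·0.02 + 2.8·0.56 + 385.9·0.65 + 6.3·0.85 + 385.9·0.01 + 337.3·0.06 = 281.915; total area S = 1121.2 m^2.
ᾱ = 281.915/1121.2 = 0.2514; R = Sᾱ/(1−ᾱ) = 281.915/(1−0.2514) = 376.590 m^2.
Lp = 108.4 + 10·log₁₀(4/376.590) = 108.4 + (-19.74) = 88.7 dB.

88.7 dB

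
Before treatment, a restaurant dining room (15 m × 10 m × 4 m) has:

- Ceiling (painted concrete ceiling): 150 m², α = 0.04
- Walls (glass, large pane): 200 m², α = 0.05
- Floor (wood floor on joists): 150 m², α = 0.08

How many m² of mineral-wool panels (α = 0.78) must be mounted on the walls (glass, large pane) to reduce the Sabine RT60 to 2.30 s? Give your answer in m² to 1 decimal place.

Equivalent absorption area: A₁ = 150*0.04 + 200*0.05 + 150*0.08 = 28.000 m².
V = 600 m³. Target absorption A₂ = 0.161 × 600 / 2.30 = 42.000 sabins.
Absorption to add: 42.000 − 28.000 = 14.000 sabins.
Net gain per m²: Δα = 0.78 − 0.05 = 0.73.
Area = ΔA/Δα = 14.000/0.73 = 19.2 m².

19.2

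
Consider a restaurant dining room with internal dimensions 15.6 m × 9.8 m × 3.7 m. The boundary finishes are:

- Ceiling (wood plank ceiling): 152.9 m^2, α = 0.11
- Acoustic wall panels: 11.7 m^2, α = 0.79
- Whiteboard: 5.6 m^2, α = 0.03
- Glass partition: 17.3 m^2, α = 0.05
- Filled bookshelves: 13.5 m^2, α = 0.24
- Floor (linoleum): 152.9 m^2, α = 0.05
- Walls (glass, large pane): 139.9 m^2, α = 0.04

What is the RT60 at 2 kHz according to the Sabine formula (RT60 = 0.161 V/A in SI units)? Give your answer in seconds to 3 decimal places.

2.090 sec

Equivalent absorption area: A = 152.9×0.11 + 11.7×0.79 + 5.6×0.03 + 17.3×0.05 + 13.5×0.24 + 152.9×0.05 + 139.9×0.04 = 43.576 m^2.
Room volume: 565.656 m³.
RT60 = 0.161 · V / A = 0.161 × 565.656 / 43.576 = 2.090 s.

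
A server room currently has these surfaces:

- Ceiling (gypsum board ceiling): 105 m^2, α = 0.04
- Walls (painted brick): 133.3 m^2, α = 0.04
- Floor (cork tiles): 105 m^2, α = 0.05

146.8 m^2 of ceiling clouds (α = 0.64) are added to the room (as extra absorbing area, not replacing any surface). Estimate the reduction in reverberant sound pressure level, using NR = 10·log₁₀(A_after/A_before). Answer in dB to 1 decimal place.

8.7 dB

Total absorption A_before = 105×0.04 + 133.3×0.04 + 105×0.05
  = 4.200 + 5.332 + 5.250 = 14.782 m^2 sabins.
Treatment contributes 146.8·0.64 = 93.952 sabins.
New total A_after = 108.734 sabins.
NR = 10·log₁₀(108.734/14.782) = 8.7 dB.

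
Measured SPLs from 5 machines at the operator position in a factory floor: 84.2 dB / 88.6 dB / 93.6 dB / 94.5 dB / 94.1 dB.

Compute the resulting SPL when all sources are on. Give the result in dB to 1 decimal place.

Sum in the linear (power) domain: Σ 10^(Lᵢ/10) = 10^(84.2/10) + 10^(88.6/10) + 10^(93.6/10) + 10^(94.5/10) + 10^(94.1/10) = 8.667e+09.
Back to dB: 10·log₁₀ Σ = 99.4 dB.

99.4 dB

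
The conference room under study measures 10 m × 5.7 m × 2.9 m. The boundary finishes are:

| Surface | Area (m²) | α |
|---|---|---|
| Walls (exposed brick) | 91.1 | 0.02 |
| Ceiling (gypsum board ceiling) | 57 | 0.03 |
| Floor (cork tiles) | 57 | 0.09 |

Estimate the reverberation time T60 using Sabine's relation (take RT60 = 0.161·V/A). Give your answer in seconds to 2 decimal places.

3.07 s

Equivalent absorption area: A = 91.1×0.02 + 57×0.03 + 57×0.09 = 8.662 m².
Room volume: 165.3 m³.
T = 0.161 V/A = 0.161·165.3/8.662 = 3.07 s.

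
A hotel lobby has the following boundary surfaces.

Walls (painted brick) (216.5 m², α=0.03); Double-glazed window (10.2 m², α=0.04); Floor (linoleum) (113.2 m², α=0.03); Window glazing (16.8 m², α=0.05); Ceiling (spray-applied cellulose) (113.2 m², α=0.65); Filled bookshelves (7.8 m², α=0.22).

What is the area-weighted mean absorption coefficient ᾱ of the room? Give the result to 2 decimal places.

S = Σ Sᵢ = 216.5 + 10.2 + 113.2 + 16.8 + 113.2 + 7.8 = 477.7 m².
Σ(Sᵢαᵢ) = 216.5×0.03 + 10.2×0.04 + 113.2×0.03 + 16.8×0.05 + 113.2×0.65 + 7.8×0.22 = 86.435.
ᾱ = 86.435 / 477.7 = 0.18.

0.18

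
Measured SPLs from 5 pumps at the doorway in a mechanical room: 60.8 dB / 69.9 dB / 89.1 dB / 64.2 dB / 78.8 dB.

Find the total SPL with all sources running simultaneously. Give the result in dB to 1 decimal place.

Converting to relative power and adding: 10^(60.8/10) + 10^(69.9/10) + 10^(89.1/10) + 10^(64.2/10) + 10^(78.8/10) = 9.023e+08.
Back to dB: 10·log₁₀ Σ = 89.6 dB.

89.6 dB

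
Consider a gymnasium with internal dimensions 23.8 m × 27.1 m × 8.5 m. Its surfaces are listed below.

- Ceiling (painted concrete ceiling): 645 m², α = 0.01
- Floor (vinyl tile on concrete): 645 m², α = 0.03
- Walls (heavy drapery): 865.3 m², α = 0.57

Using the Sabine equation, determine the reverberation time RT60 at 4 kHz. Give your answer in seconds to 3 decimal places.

A = Σ Sᵢαᵢ = 645*0.01 + 645*0.03 + 865.3*0.57 = 519.021 sabins.
Volume V = 23.8 × 27.1 × 8.5 = 5482.33 m³.
T = 0.161 V/A = 0.161·5482.33/519.021 = 1.701 s.

1.701 s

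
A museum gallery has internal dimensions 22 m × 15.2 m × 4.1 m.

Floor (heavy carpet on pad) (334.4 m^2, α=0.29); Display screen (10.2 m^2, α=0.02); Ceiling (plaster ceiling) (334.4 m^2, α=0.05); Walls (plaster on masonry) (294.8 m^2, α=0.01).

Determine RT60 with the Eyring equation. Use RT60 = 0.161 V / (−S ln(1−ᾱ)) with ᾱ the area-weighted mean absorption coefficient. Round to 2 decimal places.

Total surface area S = 334.4 + 10.2 + 334.4 + 294.8 = 973.8 m^2.
Σ(Sᵢαᵢ) = 334.4·0.29 + 10.2·0.02 + 334.4·0.05 + 294.8·0.01 = 116.848.
Mean coefficient ᾱ = A/S = 0.1200.
−S·ln(1−ᾱ) = −973.8 × ln(1 − 0.1200) = 124.484.
V = 22 × 15.2 × 4.1 = 1371.04 m³.
RT60 = 0.161 × 1371.04 / 124.484 = 1.77 s.

1.77 s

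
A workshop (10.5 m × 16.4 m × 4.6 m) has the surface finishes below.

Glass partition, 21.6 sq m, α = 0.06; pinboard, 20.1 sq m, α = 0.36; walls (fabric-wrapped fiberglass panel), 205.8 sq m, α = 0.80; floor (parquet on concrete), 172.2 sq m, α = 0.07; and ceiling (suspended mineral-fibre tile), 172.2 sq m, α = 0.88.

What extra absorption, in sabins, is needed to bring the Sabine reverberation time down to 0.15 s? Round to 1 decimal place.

513.4 sabins

A₁ = Σ Sᵢαᵢ = 21.6·0.06 + 20.1·0.36 + 205.8·0.80 + 172.2·0.07 + 172.2·0.88 = 336.762 sabins.
V = 792.12 m³. Required absorption A₂ = 0.161 × 792.12 / 0.15 = 850.209 sabins.
ΔA = A₂ − A₁ = 850.209 − 336.762 = 513.4 sabins.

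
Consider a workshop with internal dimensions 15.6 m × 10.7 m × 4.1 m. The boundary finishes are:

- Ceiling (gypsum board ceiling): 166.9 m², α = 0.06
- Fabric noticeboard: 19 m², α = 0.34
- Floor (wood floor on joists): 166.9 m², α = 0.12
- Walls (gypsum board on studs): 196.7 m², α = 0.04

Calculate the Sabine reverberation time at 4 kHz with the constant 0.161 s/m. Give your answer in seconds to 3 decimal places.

2.483 s

Equivalent absorption area: A = 166.9*0.06 + 19*0.34 + 166.9*0.12 + 196.7*0.04 = 44.370 m².
V = 15.6·10.7·4.1 = 684.372 m³.
Sabine: RT60 = 0.161 × 684.372 / 44.370 = 2.483 s.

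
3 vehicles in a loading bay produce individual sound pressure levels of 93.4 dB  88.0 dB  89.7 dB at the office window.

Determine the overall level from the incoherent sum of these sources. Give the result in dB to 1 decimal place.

Sum in the linear (power) domain: Σ 10^(Lᵢ/10) = 10^(93.4/10) + 10^(88.0/10) + 10^(89.7/10) = 3.752e+09.
Combined level = 10 log₁₀(3.752e+09) = 95.7 dB.

95.7 dB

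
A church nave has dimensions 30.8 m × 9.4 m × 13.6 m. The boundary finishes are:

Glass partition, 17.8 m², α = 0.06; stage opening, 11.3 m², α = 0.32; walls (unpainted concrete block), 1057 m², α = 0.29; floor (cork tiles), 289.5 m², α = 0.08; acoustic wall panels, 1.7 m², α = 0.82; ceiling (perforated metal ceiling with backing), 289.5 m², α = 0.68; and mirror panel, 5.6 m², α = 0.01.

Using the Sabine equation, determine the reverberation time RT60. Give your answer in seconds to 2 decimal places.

Equivalent absorption area: A = 17.8·0.06 + 11.3·0.32 + 1057·0.29 + 289.5·0.08 + 1.7·0.82 + 289.5·0.68 + 5.6·0.01 = 532.684 m².
Volume V = 30.8 × 9.4 × 13.6 = 3937.472 m³.
RT60 = 0.161 · V / A = 0.161 × 3937.472 / 532.684 = 1.19 s.

1.19 s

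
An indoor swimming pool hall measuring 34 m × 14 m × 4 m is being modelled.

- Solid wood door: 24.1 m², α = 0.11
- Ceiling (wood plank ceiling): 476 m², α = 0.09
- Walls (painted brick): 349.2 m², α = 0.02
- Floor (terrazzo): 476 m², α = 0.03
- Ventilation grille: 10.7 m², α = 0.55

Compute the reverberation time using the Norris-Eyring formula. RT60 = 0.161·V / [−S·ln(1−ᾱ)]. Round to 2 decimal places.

S = Σ Sᵢ = 1336.0 m².
Absorption A = 24.1·0.11 + 476·0.09 + 349.2·0.02 + 476·0.03 + 10.7·0.55 = 72.640 sabins.
Mean coefficient ᾱ = A/S = 0.0544.
−S·ln(1−ᾱ) = −1336.0 × ln(1 − 0.0544) = 74.730.
V = 34 × 14 × 4 = 1904 m³.
RT60 = 0.161 × 1904 / 74.730 = 4.10 s.

4.10 seconds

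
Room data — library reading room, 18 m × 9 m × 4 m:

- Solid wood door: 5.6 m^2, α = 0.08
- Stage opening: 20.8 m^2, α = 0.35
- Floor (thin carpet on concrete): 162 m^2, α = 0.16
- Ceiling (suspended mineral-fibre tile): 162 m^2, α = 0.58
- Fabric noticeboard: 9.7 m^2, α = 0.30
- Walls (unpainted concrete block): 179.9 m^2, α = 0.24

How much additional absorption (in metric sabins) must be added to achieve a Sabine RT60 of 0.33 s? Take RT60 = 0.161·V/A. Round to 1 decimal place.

Total absorption A₁ = 5.6·0.08 + 20.8·0.35 + 162·0.16 + 162·0.58 + 9.7·0.30 + 179.9·0.24
  = 0.448 + 7.280 + 25.920 + 93.960 + 2.910 + 43.176 = 173.694 m^2 sabins.
Target A₂ = 0.161·648/0.33 = 316.145 sabins (V = 648 m³).
Additional absorption ΔA = 316.145 − 173.694 = 142.5 sabins.

142.5 sabins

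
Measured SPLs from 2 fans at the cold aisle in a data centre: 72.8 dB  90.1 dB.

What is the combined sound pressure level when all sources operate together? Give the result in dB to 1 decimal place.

Converting to relative power and adding: 10^(72.8/10) + 10^(90.1/10) = 1.042e+09.
Combined level = 10 log₁₀(1.042e+09) = 90.2 dB.

90.2 dB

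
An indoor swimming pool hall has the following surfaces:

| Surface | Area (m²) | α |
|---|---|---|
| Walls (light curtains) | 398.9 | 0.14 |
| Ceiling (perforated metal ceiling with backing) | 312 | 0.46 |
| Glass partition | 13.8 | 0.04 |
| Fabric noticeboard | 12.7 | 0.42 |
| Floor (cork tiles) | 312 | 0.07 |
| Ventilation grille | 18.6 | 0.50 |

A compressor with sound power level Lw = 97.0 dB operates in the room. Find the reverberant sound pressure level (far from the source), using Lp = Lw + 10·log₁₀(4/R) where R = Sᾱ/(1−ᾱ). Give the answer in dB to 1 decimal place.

A = 236.392 sabins; S = 1068.0 m².
ᾱ = 236.392/1068.0 = 0.2213; R = Sᾱ/(1−ᾱ) = 236.392/(1−0.2213) = 303.573 m².
Lp = 97.0 + 10·log₁₀(4/303.573) = 97.0 + (-18.80) = 78.2 dB.

78.2 dB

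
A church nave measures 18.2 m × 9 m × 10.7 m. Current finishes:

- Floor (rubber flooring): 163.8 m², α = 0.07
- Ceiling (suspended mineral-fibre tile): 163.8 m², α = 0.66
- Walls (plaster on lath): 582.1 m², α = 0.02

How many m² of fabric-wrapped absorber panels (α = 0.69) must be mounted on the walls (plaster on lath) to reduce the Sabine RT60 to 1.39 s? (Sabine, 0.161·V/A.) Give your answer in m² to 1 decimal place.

107.1

Summing Sᵢαᵢ: 11.466 + 108.108 + 11.642 → A₁ = 131.216 sabins.
Required A₂ = 0.161·1752.66/1.39 = 203.006 sabins.
Absorption to add: 203.006 − 131.216 = 71.790 sabins.
Net gain per m²: Δα = 0.69 − 0.02 = 0.67.
Area = ΔA/Δα = 71.790/0.67 = 107.1 m².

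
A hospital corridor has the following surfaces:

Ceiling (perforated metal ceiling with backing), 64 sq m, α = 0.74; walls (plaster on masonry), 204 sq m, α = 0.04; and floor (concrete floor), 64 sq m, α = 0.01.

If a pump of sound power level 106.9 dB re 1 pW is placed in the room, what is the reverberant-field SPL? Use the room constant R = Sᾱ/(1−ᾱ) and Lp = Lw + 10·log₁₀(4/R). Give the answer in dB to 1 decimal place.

94.6 dB

Σ(Sᵢαᵢ) = 64×0.74 + 204×0.04 + 64×0.01 = 56.160; total area S = 332.0 sq m.
ᾱ = 56.160/332.0 = 0.1692; R = Sᾱ/(1−ᾱ) = 56.160/(1−0.1692) = 67.597 sq m.
Lp = 106.9 + 10·log₁₀(4/67.597) = 106.9 + (-12.28) = 94.6 dB.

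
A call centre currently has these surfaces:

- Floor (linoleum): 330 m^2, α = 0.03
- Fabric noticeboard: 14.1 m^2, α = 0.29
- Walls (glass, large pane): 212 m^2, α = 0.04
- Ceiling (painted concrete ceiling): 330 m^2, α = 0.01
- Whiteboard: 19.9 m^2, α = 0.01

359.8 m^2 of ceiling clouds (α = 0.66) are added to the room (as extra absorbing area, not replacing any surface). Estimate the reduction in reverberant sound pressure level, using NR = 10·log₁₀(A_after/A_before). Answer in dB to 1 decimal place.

Equivalent absorption area: A_before = 330·0.03 + 14.1·0.29 + 212·0.04 + 330·0.01 + 19.9·0.01 = 25.968 m^2.
Added absorption = 359.8 × 0.66 = 237.468 sabins.
New total A_after = 263.436 sabins.
NR = 10·log₁₀(263.436/25.968) = 10.1 dB.

10.1 dB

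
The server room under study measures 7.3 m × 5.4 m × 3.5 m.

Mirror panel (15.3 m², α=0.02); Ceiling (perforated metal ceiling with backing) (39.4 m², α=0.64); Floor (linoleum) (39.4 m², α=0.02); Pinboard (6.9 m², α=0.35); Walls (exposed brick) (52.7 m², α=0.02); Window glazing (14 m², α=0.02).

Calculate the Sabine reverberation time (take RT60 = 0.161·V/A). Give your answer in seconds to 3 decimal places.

Total absorption A = 15.3*0.02 + 39.4*0.64 + 39.4*0.02 + 6.9*0.35 + 52.7*0.02 + 14*0.02
  = 0.306 + 25.216 + 0.788 + 2.415 + 1.054 + 0.280 = 30.059 m² sabins.
Room volume: 137.97 m³.
T = 0.161 V/A = 0.161·137.97/30.059 = 0.739 s.

0.739 s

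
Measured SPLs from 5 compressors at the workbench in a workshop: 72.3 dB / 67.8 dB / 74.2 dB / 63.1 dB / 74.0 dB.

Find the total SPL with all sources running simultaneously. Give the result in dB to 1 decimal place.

Converting to relative power and adding: 10^(72.3/10) + 10^(67.8/10) + 10^(74.2/10) + 10^(63.1/10) + 10^(74.0/10) = 7.647e+07.
Back to dB: 10·log₁₀ Σ = 78.8 dB.

78.8 dB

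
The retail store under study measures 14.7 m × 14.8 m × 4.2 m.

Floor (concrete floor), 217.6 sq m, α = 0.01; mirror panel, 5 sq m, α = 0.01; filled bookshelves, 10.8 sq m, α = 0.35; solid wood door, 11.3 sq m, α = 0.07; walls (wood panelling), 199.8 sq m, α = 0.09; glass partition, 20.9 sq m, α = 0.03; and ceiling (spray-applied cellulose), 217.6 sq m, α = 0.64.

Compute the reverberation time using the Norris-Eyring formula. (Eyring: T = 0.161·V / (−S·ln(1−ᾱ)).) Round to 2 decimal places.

0.78 seconds

S = Σ Sᵢ = 683.0 sq m.
Σ(Sᵢαᵢ) = 217.6·0.01 + 5·0.01 + 10.8·0.35 + 11.3·0.07 + 199.8·0.09 + 20.9·0.03 + 217.6·0.64 = 164.670.
ᾱ = 164.670 / 683.0 = 0.2411.
−S·ln(1−ᾱ) = −683.0 × ln(1 − 0.2411) = 188.430.
V = 14.7 × 14.8 × 4.2 = 913.752 m³.
T = 0.161·V/[−S·ln(1−ᾱ)] = 0.161·913.752/188.430 = 0.78 s.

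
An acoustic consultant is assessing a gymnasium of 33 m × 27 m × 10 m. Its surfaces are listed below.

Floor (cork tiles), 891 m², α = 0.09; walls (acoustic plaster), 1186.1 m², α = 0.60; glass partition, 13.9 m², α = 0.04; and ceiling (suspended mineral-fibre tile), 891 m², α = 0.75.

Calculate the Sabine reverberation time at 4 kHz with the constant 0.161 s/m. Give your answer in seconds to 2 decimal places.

Total absorption A = 891·0.09 + 1186.1·0.60 + 13.9·0.04 + 891·0.75
  = 80.190 + 711.660 + 0.556 + 668.250 = 1460.656 m² sabins.
V = 33·27·10 = 8910 m³.
T = 0.161 V/A = 0.161·8910/1460.656 = 0.98 s.

0.98 sec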